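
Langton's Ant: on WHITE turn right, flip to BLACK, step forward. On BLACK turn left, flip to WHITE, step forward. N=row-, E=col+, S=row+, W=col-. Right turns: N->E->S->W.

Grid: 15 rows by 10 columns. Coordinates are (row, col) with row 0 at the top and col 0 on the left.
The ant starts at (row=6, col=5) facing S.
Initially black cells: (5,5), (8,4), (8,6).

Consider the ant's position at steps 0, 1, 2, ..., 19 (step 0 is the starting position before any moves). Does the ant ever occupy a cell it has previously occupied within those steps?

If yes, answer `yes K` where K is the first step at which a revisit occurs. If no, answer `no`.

Step 1: on WHITE (6,5): turn R to W, flip to black, move to (6,4). |black|=4 — new cell
Step 2: on WHITE (6,4): turn R to N, flip to black, move to (5,4). |black|=5 — new cell
Step 3: on WHITE (5,4): turn R to E, flip to black, move to (5,5). |black|=6 — new cell
Step 4: on BLACK (5,5): turn L to N, flip to white, move to (4,5). |black|=5 — new cell
Step 5: on WHITE (4,5): turn R to E, flip to black, move to (4,6). |black|=6 — new cell
Step 6: on WHITE (4,6): turn R to S, flip to black, move to (5,6). |black|=7 — new cell
Step 7: on WHITE (5,6): turn R to W, flip to black, move to (5,5). |black|=8 — REVISIT

Answer: yes 7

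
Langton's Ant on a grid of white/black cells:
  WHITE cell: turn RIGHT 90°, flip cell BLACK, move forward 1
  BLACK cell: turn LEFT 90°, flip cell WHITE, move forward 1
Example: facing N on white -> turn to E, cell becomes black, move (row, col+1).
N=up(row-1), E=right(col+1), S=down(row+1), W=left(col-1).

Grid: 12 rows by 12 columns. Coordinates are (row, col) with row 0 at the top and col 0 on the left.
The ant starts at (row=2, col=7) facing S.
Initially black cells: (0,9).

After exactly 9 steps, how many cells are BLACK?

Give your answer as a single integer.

Step 1: on WHITE (2,7): turn R to W, flip to black, move to (2,6). |black|=2
Step 2: on WHITE (2,6): turn R to N, flip to black, move to (1,6). |black|=3
Step 3: on WHITE (1,6): turn R to E, flip to black, move to (1,7). |black|=4
Step 4: on WHITE (1,7): turn R to S, flip to black, move to (2,7). |black|=5
Step 5: on BLACK (2,7): turn L to E, flip to white, move to (2,8). |black|=4
Step 6: on WHITE (2,8): turn R to S, flip to black, move to (3,8). |black|=5
Step 7: on WHITE (3,8): turn R to W, flip to black, move to (3,7). |black|=6
Step 8: on WHITE (3,7): turn R to N, flip to black, move to (2,7). |black|=7
Step 9: on WHITE (2,7): turn R to E, flip to black, move to (2,8). |black|=8

Answer: 8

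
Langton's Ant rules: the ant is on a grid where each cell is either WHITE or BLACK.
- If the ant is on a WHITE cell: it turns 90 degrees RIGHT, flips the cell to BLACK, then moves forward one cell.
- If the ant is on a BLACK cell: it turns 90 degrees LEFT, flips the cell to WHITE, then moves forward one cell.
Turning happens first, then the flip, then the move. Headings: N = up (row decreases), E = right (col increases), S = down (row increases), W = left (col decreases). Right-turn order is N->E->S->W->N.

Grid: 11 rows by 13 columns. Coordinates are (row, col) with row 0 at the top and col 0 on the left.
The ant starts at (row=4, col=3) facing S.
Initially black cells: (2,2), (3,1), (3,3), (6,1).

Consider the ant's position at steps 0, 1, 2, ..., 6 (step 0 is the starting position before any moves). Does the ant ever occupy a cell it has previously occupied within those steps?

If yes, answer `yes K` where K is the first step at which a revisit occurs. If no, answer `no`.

Step 1: on WHITE (4,3): turn R to W, flip to black, move to (4,2). |black|=5 — new cell
Step 2: on WHITE (4,2): turn R to N, flip to black, move to (3,2). |black|=6 — new cell
Step 3: on WHITE (3,2): turn R to E, flip to black, move to (3,3). |black|=7 — new cell
Step 4: on BLACK (3,3): turn L to N, flip to white, move to (2,3). |black|=6 — new cell
Step 5: on WHITE (2,3): turn R to E, flip to black, move to (2,4). |black|=7 — new cell
Step 6: on WHITE (2,4): turn R to S, flip to black, move to (3,4). |black|=8 — new cell
No revisit within 6 steps.

Answer: no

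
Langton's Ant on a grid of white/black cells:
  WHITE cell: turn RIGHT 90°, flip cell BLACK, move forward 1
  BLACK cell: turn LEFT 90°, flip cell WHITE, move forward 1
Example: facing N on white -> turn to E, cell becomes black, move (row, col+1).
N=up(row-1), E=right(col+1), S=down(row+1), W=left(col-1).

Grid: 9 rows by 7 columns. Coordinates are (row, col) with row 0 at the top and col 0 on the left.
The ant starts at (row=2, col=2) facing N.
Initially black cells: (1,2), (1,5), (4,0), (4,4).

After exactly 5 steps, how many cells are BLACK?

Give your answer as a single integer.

Answer: 7

Derivation:
Step 1: on WHITE (2,2): turn R to E, flip to black, move to (2,3). |black|=5
Step 2: on WHITE (2,3): turn R to S, flip to black, move to (3,3). |black|=6
Step 3: on WHITE (3,3): turn R to W, flip to black, move to (3,2). |black|=7
Step 4: on WHITE (3,2): turn R to N, flip to black, move to (2,2). |black|=8
Step 5: on BLACK (2,2): turn L to W, flip to white, move to (2,1). |black|=7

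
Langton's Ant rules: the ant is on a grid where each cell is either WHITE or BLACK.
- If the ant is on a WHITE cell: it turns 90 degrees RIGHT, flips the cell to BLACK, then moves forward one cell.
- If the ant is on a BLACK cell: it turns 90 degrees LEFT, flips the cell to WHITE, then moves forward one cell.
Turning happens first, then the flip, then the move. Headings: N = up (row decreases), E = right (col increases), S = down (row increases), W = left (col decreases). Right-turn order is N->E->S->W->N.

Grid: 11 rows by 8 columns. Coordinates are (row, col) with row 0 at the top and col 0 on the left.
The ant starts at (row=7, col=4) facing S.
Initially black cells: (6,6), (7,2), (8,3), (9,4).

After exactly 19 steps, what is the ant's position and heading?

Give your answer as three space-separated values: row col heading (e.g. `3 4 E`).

Step 1: on WHITE (7,4): turn R to W, flip to black, move to (7,3). |black|=5
Step 2: on WHITE (7,3): turn R to N, flip to black, move to (6,3). |black|=6
Step 3: on WHITE (6,3): turn R to E, flip to black, move to (6,4). |black|=7
Step 4: on WHITE (6,4): turn R to S, flip to black, move to (7,4). |black|=8
Step 5: on BLACK (7,4): turn L to E, flip to white, move to (7,5). |black|=7
Step 6: on WHITE (7,5): turn R to S, flip to black, move to (8,5). |black|=8
Step 7: on WHITE (8,5): turn R to W, flip to black, move to (8,4). |black|=9
Step 8: on WHITE (8,4): turn R to N, flip to black, move to (7,4). |black|=10
Step 9: on WHITE (7,4): turn R to E, flip to black, move to (7,5). |black|=11
Step 10: on BLACK (7,5): turn L to N, flip to white, move to (6,5). |black|=10
Step 11: on WHITE (6,5): turn R to E, flip to black, move to (6,6). |black|=11
Step 12: on BLACK (6,6): turn L to N, flip to white, move to (5,6). |black|=10
Step 13: on WHITE (5,6): turn R to E, flip to black, move to (5,7). |black|=11
Step 14: on WHITE (5,7): turn R to S, flip to black, move to (6,7). |black|=12
Step 15: on WHITE (6,7): turn R to W, flip to black, move to (6,6). |black|=13
Step 16: on WHITE (6,6): turn R to N, flip to black, move to (5,6). |black|=14
Step 17: on BLACK (5,6): turn L to W, flip to white, move to (5,5). |black|=13
Step 18: on WHITE (5,5): turn R to N, flip to black, move to (4,5). |black|=14
Step 19: on WHITE (4,5): turn R to E, flip to black, move to (4,6). |black|=15

Answer: 4 6 E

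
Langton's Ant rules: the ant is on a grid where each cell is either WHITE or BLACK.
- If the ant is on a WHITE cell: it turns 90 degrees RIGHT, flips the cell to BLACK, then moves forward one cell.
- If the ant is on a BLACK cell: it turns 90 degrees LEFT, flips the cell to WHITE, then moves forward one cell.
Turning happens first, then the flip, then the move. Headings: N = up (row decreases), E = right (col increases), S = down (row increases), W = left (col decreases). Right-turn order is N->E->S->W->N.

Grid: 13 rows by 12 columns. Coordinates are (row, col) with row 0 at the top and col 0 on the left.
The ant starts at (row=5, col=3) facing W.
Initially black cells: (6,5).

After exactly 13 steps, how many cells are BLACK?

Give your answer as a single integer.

Step 1: on WHITE (5,3): turn R to N, flip to black, move to (4,3). |black|=2
Step 2: on WHITE (4,3): turn R to E, flip to black, move to (4,4). |black|=3
Step 3: on WHITE (4,4): turn R to S, flip to black, move to (5,4). |black|=4
Step 4: on WHITE (5,4): turn R to W, flip to black, move to (5,3). |black|=5
Step 5: on BLACK (5,3): turn L to S, flip to white, move to (6,3). |black|=4
Step 6: on WHITE (6,3): turn R to W, flip to black, move to (6,2). |black|=5
Step 7: on WHITE (6,2): turn R to N, flip to black, move to (5,2). |black|=6
Step 8: on WHITE (5,2): turn R to E, flip to black, move to (5,3). |black|=7
Step 9: on WHITE (5,3): turn R to S, flip to black, move to (6,3). |black|=8
Step 10: on BLACK (6,3): turn L to E, flip to white, move to (6,4). |black|=7
Step 11: on WHITE (6,4): turn R to S, flip to black, move to (7,4). |black|=8
Step 12: on WHITE (7,4): turn R to W, flip to black, move to (7,3). |black|=9
Step 13: on WHITE (7,3): turn R to N, flip to black, move to (6,3). |black|=10

Answer: 10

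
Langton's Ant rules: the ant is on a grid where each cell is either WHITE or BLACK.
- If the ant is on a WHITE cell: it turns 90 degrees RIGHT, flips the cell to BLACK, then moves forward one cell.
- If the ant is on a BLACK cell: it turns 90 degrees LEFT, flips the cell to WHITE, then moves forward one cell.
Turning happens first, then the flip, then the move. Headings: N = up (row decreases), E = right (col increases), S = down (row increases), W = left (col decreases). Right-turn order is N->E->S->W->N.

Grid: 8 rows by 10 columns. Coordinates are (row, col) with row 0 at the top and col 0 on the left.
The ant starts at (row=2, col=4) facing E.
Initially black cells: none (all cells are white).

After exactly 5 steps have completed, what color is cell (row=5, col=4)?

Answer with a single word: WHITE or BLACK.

Step 1: on WHITE (2,4): turn R to S, flip to black, move to (3,4). |black|=1
Step 2: on WHITE (3,4): turn R to W, flip to black, move to (3,3). |black|=2
Step 3: on WHITE (3,3): turn R to N, flip to black, move to (2,3). |black|=3
Step 4: on WHITE (2,3): turn R to E, flip to black, move to (2,4). |black|=4
Step 5: on BLACK (2,4): turn L to N, flip to white, move to (1,4). |black|=3

Answer: WHITE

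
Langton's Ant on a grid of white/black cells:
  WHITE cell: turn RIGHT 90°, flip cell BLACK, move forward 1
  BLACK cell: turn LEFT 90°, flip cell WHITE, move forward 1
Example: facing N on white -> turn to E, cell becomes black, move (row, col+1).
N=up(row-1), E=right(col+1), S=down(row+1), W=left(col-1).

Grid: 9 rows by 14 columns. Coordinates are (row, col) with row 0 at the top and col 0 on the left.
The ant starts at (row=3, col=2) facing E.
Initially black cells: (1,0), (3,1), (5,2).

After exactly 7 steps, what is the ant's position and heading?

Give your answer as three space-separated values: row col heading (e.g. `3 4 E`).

Step 1: on WHITE (3,2): turn R to S, flip to black, move to (4,2). |black|=4
Step 2: on WHITE (4,2): turn R to W, flip to black, move to (4,1). |black|=5
Step 3: on WHITE (4,1): turn R to N, flip to black, move to (3,1). |black|=6
Step 4: on BLACK (3,1): turn L to W, flip to white, move to (3,0). |black|=5
Step 5: on WHITE (3,0): turn R to N, flip to black, move to (2,0). |black|=6
Step 6: on WHITE (2,0): turn R to E, flip to black, move to (2,1). |black|=7
Step 7: on WHITE (2,1): turn R to S, flip to black, move to (3,1). |black|=8

Answer: 3 1 S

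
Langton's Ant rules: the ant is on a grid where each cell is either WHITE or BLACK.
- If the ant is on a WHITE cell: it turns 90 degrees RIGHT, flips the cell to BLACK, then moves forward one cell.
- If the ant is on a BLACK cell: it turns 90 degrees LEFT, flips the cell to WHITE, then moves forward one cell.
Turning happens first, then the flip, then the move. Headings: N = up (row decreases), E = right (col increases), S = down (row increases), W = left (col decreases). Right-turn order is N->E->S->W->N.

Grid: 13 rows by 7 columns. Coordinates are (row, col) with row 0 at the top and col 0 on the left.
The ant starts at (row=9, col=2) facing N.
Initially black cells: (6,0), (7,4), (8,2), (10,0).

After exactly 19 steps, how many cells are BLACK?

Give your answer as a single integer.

Answer: 13

Derivation:
Step 1: on WHITE (9,2): turn R to E, flip to black, move to (9,3). |black|=5
Step 2: on WHITE (9,3): turn R to S, flip to black, move to (10,3). |black|=6
Step 3: on WHITE (10,3): turn R to W, flip to black, move to (10,2). |black|=7
Step 4: on WHITE (10,2): turn R to N, flip to black, move to (9,2). |black|=8
Step 5: on BLACK (9,2): turn L to W, flip to white, move to (9,1). |black|=7
Step 6: on WHITE (9,1): turn R to N, flip to black, move to (8,1). |black|=8
Step 7: on WHITE (8,1): turn R to E, flip to black, move to (8,2). |black|=9
Step 8: on BLACK (8,2): turn L to N, flip to white, move to (7,2). |black|=8
Step 9: on WHITE (7,2): turn R to E, flip to black, move to (7,3). |black|=9
Step 10: on WHITE (7,3): turn R to S, flip to black, move to (8,3). |black|=10
Step 11: on WHITE (8,3): turn R to W, flip to black, move to (8,2). |black|=11
Step 12: on WHITE (8,2): turn R to N, flip to black, move to (7,2). |black|=12
Step 13: on BLACK (7,2): turn L to W, flip to white, move to (7,1). |black|=11
Step 14: on WHITE (7,1): turn R to N, flip to black, move to (6,1). |black|=12
Step 15: on WHITE (6,1): turn R to E, flip to black, move to (6,2). |black|=13
Step 16: on WHITE (6,2): turn R to S, flip to black, move to (7,2). |black|=14
Step 17: on WHITE (7,2): turn R to W, flip to black, move to (7,1). |black|=15
Step 18: on BLACK (7,1): turn L to S, flip to white, move to (8,1). |black|=14
Step 19: on BLACK (8,1): turn L to E, flip to white, move to (8,2). |black|=13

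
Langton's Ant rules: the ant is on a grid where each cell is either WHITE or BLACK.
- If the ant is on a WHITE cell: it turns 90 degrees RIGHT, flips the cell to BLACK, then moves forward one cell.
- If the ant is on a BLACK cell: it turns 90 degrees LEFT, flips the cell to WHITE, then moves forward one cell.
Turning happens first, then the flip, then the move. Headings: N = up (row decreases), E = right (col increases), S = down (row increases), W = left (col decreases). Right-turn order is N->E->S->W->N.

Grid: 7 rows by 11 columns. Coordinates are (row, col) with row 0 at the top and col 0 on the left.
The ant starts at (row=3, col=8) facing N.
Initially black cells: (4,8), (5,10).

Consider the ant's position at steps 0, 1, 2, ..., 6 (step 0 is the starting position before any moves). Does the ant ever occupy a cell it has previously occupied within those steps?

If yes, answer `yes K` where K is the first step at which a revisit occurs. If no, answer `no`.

Step 1: on WHITE (3,8): turn R to E, flip to black, move to (3,9). |black|=3 — new cell
Step 2: on WHITE (3,9): turn R to S, flip to black, move to (4,9). |black|=4 — new cell
Step 3: on WHITE (4,9): turn R to W, flip to black, move to (4,8). |black|=5 — new cell
Step 4: on BLACK (4,8): turn L to S, flip to white, move to (5,8). |black|=4 — new cell
Step 5: on WHITE (5,8): turn R to W, flip to black, move to (5,7). |black|=5 — new cell
Step 6: on WHITE (5,7): turn R to N, flip to black, move to (4,7). |black|=6 — new cell
No revisit within 6 steps.

Answer: no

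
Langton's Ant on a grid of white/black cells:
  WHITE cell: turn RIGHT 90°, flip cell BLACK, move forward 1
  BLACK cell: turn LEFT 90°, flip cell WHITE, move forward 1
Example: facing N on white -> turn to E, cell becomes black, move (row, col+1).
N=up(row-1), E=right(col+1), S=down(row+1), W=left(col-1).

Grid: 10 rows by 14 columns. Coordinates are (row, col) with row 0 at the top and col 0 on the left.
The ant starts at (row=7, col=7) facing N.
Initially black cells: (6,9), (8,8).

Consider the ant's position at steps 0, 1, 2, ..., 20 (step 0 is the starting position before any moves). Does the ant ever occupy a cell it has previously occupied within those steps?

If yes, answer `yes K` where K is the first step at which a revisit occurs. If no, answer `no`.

Answer: yes 6

Derivation:
Step 1: on WHITE (7,7): turn R to E, flip to black, move to (7,8). |black|=3 — new cell
Step 2: on WHITE (7,8): turn R to S, flip to black, move to (8,8). |black|=4 — new cell
Step 3: on BLACK (8,8): turn L to E, flip to white, move to (8,9). |black|=3 — new cell
Step 4: on WHITE (8,9): turn R to S, flip to black, move to (9,9). |black|=4 — new cell
Step 5: on WHITE (9,9): turn R to W, flip to black, move to (9,8). |black|=5 — new cell
Step 6: on WHITE (9,8): turn R to N, flip to black, move to (8,8). |black|=6 — REVISIT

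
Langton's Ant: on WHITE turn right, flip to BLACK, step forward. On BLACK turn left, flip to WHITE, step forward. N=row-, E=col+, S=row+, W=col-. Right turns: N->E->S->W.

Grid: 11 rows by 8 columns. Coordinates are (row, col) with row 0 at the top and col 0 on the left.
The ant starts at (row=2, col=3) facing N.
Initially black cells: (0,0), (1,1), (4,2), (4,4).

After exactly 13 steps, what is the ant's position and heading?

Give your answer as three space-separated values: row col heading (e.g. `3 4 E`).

Step 1: on WHITE (2,3): turn R to E, flip to black, move to (2,4). |black|=5
Step 2: on WHITE (2,4): turn R to S, flip to black, move to (3,4). |black|=6
Step 3: on WHITE (3,4): turn R to W, flip to black, move to (3,3). |black|=7
Step 4: on WHITE (3,3): turn R to N, flip to black, move to (2,3). |black|=8
Step 5: on BLACK (2,3): turn L to W, flip to white, move to (2,2). |black|=7
Step 6: on WHITE (2,2): turn R to N, flip to black, move to (1,2). |black|=8
Step 7: on WHITE (1,2): turn R to E, flip to black, move to (1,3). |black|=9
Step 8: on WHITE (1,3): turn R to S, flip to black, move to (2,3). |black|=10
Step 9: on WHITE (2,3): turn R to W, flip to black, move to (2,2). |black|=11
Step 10: on BLACK (2,2): turn L to S, flip to white, move to (3,2). |black|=10
Step 11: on WHITE (3,2): turn R to W, flip to black, move to (3,1). |black|=11
Step 12: on WHITE (3,1): turn R to N, flip to black, move to (2,1). |black|=12
Step 13: on WHITE (2,1): turn R to E, flip to black, move to (2,2). |black|=13

Answer: 2 2 E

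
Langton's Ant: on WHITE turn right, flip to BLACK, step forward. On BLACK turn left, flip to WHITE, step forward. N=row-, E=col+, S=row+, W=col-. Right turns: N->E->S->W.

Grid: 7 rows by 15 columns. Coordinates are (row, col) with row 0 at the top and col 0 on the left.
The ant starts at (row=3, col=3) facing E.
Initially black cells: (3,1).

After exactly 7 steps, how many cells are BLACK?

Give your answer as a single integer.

Step 1: on WHITE (3,3): turn R to S, flip to black, move to (4,3). |black|=2
Step 2: on WHITE (4,3): turn R to W, flip to black, move to (4,2). |black|=3
Step 3: on WHITE (4,2): turn R to N, flip to black, move to (3,2). |black|=4
Step 4: on WHITE (3,2): turn R to E, flip to black, move to (3,3). |black|=5
Step 5: on BLACK (3,3): turn L to N, flip to white, move to (2,3). |black|=4
Step 6: on WHITE (2,3): turn R to E, flip to black, move to (2,4). |black|=5
Step 7: on WHITE (2,4): turn R to S, flip to black, move to (3,4). |black|=6

Answer: 6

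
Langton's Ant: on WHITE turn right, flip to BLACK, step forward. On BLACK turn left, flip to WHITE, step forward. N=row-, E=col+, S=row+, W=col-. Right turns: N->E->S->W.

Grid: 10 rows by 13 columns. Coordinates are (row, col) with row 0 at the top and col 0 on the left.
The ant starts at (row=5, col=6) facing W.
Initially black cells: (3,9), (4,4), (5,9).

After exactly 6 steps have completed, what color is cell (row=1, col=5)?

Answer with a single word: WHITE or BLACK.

Step 1: on WHITE (5,6): turn R to N, flip to black, move to (4,6). |black|=4
Step 2: on WHITE (4,6): turn R to E, flip to black, move to (4,7). |black|=5
Step 3: on WHITE (4,7): turn R to S, flip to black, move to (5,7). |black|=6
Step 4: on WHITE (5,7): turn R to W, flip to black, move to (5,6). |black|=7
Step 5: on BLACK (5,6): turn L to S, flip to white, move to (6,6). |black|=6
Step 6: on WHITE (6,6): turn R to W, flip to black, move to (6,5). |black|=7

Answer: WHITE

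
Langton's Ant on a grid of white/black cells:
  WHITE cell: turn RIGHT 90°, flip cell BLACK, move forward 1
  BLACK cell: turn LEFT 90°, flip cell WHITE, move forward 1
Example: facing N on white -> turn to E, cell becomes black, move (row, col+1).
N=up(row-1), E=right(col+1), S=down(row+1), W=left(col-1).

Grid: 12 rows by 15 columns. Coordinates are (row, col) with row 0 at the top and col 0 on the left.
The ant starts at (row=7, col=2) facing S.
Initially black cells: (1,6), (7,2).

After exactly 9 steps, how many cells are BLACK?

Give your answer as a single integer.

Answer: 7

Derivation:
Step 1: on BLACK (7,2): turn L to E, flip to white, move to (7,3). |black|=1
Step 2: on WHITE (7,3): turn R to S, flip to black, move to (8,3). |black|=2
Step 3: on WHITE (8,3): turn R to W, flip to black, move to (8,2). |black|=3
Step 4: on WHITE (8,2): turn R to N, flip to black, move to (7,2). |black|=4
Step 5: on WHITE (7,2): turn R to E, flip to black, move to (7,3). |black|=5
Step 6: on BLACK (7,3): turn L to N, flip to white, move to (6,3). |black|=4
Step 7: on WHITE (6,3): turn R to E, flip to black, move to (6,4). |black|=5
Step 8: on WHITE (6,4): turn R to S, flip to black, move to (7,4). |black|=6
Step 9: on WHITE (7,4): turn R to W, flip to black, move to (7,3). |black|=7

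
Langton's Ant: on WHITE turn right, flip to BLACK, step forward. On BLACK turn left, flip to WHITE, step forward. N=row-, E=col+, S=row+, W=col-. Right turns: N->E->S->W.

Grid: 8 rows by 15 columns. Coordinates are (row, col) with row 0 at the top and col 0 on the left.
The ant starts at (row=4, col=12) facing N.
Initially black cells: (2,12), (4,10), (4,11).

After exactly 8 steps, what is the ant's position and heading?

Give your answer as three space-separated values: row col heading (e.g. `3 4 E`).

Step 1: on WHITE (4,12): turn R to E, flip to black, move to (4,13). |black|=4
Step 2: on WHITE (4,13): turn R to S, flip to black, move to (5,13). |black|=5
Step 3: on WHITE (5,13): turn R to W, flip to black, move to (5,12). |black|=6
Step 4: on WHITE (5,12): turn R to N, flip to black, move to (4,12). |black|=7
Step 5: on BLACK (4,12): turn L to W, flip to white, move to (4,11). |black|=6
Step 6: on BLACK (4,11): turn L to S, flip to white, move to (5,11). |black|=5
Step 7: on WHITE (5,11): turn R to W, flip to black, move to (5,10). |black|=6
Step 8: on WHITE (5,10): turn R to N, flip to black, move to (4,10). |black|=7

Answer: 4 10 N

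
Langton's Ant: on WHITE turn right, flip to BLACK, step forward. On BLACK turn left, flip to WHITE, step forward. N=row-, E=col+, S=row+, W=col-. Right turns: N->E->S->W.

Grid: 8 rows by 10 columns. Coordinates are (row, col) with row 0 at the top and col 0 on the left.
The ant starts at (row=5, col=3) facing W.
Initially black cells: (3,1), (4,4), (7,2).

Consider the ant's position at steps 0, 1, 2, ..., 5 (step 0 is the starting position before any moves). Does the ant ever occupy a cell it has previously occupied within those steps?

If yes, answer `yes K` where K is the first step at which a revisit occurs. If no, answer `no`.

Answer: no

Derivation:
Step 1: on WHITE (5,3): turn R to N, flip to black, move to (4,3). |black|=4 — new cell
Step 2: on WHITE (4,3): turn R to E, flip to black, move to (4,4). |black|=5 — new cell
Step 3: on BLACK (4,4): turn L to N, flip to white, move to (3,4). |black|=4 — new cell
Step 4: on WHITE (3,4): turn R to E, flip to black, move to (3,5). |black|=5 — new cell
Step 5: on WHITE (3,5): turn R to S, flip to black, move to (4,5). |black|=6 — new cell
No revisit within 5 steps.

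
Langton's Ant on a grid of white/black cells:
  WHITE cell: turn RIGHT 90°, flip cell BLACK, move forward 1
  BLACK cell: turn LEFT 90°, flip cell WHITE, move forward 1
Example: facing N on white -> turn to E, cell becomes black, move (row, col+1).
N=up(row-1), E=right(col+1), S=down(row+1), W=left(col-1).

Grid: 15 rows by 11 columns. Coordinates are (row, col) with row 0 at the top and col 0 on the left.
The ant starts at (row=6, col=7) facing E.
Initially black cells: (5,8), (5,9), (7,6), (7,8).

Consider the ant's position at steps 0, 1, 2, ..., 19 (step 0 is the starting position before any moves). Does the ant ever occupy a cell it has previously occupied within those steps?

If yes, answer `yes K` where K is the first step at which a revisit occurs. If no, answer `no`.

Answer: yes 6

Derivation:
Step 1: on WHITE (6,7): turn R to S, flip to black, move to (7,7). |black|=5 — new cell
Step 2: on WHITE (7,7): turn R to W, flip to black, move to (7,6). |black|=6 — new cell
Step 3: on BLACK (7,6): turn L to S, flip to white, move to (8,6). |black|=5 — new cell
Step 4: on WHITE (8,6): turn R to W, flip to black, move to (8,5). |black|=6 — new cell
Step 5: on WHITE (8,5): turn R to N, flip to black, move to (7,5). |black|=7 — new cell
Step 6: on WHITE (7,5): turn R to E, flip to black, move to (7,6). |black|=8 — REVISIT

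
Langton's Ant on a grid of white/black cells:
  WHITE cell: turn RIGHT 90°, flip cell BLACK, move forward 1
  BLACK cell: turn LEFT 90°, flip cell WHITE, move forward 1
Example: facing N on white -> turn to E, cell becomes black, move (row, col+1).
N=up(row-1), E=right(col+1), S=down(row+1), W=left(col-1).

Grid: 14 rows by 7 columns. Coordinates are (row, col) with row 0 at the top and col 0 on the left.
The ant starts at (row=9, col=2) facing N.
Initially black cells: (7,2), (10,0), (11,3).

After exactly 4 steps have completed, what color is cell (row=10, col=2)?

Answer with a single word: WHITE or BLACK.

Step 1: on WHITE (9,2): turn R to E, flip to black, move to (9,3). |black|=4
Step 2: on WHITE (9,3): turn R to S, flip to black, move to (10,3). |black|=5
Step 3: on WHITE (10,3): turn R to W, flip to black, move to (10,2). |black|=6
Step 4: on WHITE (10,2): turn R to N, flip to black, move to (9,2). |black|=7

Answer: BLACK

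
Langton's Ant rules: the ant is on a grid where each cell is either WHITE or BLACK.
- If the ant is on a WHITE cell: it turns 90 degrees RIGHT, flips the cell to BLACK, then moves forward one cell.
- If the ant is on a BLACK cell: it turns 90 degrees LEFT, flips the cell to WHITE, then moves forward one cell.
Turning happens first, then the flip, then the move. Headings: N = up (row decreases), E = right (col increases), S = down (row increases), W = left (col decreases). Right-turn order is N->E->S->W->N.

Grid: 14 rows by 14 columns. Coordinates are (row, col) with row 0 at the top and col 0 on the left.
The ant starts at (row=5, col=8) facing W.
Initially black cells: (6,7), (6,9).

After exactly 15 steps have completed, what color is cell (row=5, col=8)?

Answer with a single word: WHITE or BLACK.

Answer: WHITE

Derivation:
Step 1: on WHITE (5,8): turn R to N, flip to black, move to (4,8). |black|=3
Step 2: on WHITE (4,8): turn R to E, flip to black, move to (4,9). |black|=4
Step 3: on WHITE (4,9): turn R to S, flip to black, move to (5,9). |black|=5
Step 4: on WHITE (5,9): turn R to W, flip to black, move to (5,8). |black|=6
Step 5: on BLACK (5,8): turn L to S, flip to white, move to (6,8). |black|=5
Step 6: on WHITE (6,8): turn R to W, flip to black, move to (6,7). |black|=6
Step 7: on BLACK (6,7): turn L to S, flip to white, move to (7,7). |black|=5
Step 8: on WHITE (7,7): turn R to W, flip to black, move to (7,6). |black|=6
Step 9: on WHITE (7,6): turn R to N, flip to black, move to (6,6). |black|=7
Step 10: on WHITE (6,6): turn R to E, flip to black, move to (6,7). |black|=8
Step 11: on WHITE (6,7): turn R to S, flip to black, move to (7,7). |black|=9
Step 12: on BLACK (7,7): turn L to E, flip to white, move to (7,8). |black|=8
Step 13: on WHITE (7,8): turn R to S, flip to black, move to (8,8). |black|=9
Step 14: on WHITE (8,8): turn R to W, flip to black, move to (8,7). |black|=10
Step 15: on WHITE (8,7): turn R to N, flip to black, move to (7,7). |black|=11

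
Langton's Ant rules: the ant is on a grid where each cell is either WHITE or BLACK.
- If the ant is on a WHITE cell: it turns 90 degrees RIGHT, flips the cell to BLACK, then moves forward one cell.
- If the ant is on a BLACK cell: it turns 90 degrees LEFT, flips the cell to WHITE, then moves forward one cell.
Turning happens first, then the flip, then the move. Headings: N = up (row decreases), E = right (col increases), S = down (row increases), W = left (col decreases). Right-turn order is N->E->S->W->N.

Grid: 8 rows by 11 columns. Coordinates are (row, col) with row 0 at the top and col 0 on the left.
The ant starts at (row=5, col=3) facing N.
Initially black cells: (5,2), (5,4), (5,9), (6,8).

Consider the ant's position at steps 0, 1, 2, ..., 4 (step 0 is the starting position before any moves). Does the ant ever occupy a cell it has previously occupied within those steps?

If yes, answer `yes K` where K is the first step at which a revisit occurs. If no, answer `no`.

Answer: no

Derivation:
Step 1: on WHITE (5,3): turn R to E, flip to black, move to (5,4). |black|=5 — new cell
Step 2: on BLACK (5,4): turn L to N, flip to white, move to (4,4). |black|=4 — new cell
Step 3: on WHITE (4,4): turn R to E, flip to black, move to (4,5). |black|=5 — new cell
Step 4: on WHITE (4,5): turn R to S, flip to black, move to (5,5). |black|=6 — new cell
No revisit within 4 steps.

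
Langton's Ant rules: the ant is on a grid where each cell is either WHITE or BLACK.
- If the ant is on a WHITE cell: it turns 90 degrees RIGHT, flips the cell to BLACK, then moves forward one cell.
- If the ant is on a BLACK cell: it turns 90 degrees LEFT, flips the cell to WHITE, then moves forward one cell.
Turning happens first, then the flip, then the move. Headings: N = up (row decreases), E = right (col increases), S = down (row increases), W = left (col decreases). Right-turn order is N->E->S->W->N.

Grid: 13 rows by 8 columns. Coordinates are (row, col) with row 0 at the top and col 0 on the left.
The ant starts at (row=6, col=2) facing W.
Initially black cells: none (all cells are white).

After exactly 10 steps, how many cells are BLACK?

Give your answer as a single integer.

Step 1: on WHITE (6,2): turn R to N, flip to black, move to (5,2). |black|=1
Step 2: on WHITE (5,2): turn R to E, flip to black, move to (5,3). |black|=2
Step 3: on WHITE (5,3): turn R to S, flip to black, move to (6,3). |black|=3
Step 4: on WHITE (6,3): turn R to W, flip to black, move to (6,2). |black|=4
Step 5: on BLACK (6,2): turn L to S, flip to white, move to (7,2). |black|=3
Step 6: on WHITE (7,2): turn R to W, flip to black, move to (7,1). |black|=4
Step 7: on WHITE (7,1): turn R to N, flip to black, move to (6,1). |black|=5
Step 8: on WHITE (6,1): turn R to E, flip to black, move to (6,2). |black|=6
Step 9: on WHITE (6,2): turn R to S, flip to black, move to (7,2). |black|=7
Step 10: on BLACK (7,2): turn L to E, flip to white, move to (7,3). |black|=6

Answer: 6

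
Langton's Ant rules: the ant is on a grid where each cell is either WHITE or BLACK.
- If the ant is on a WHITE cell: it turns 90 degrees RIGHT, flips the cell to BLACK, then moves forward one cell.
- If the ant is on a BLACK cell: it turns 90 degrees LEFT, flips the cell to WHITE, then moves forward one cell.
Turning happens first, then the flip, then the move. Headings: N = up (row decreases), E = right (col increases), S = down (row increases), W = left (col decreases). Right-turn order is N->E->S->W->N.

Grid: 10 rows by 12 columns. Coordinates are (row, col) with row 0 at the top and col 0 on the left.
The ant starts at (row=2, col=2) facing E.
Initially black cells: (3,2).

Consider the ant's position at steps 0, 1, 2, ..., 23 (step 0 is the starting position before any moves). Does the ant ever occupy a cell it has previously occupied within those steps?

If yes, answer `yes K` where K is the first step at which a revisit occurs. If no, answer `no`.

Answer: yes 5

Derivation:
Step 1: on WHITE (2,2): turn R to S, flip to black, move to (3,2). |black|=2 — new cell
Step 2: on BLACK (3,2): turn L to E, flip to white, move to (3,3). |black|=1 — new cell
Step 3: on WHITE (3,3): turn R to S, flip to black, move to (4,3). |black|=2 — new cell
Step 4: on WHITE (4,3): turn R to W, flip to black, move to (4,2). |black|=3 — new cell
Step 5: on WHITE (4,2): turn R to N, flip to black, move to (3,2). |black|=4 — REVISIT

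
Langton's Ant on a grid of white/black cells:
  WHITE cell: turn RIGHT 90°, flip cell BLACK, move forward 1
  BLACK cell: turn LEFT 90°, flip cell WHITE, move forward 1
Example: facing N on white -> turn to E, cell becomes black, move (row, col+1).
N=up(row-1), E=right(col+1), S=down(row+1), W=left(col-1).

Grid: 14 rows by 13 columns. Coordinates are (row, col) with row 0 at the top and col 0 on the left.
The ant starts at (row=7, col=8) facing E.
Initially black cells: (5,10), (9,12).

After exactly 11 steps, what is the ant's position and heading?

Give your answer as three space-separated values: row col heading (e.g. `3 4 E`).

Step 1: on WHITE (7,8): turn R to S, flip to black, move to (8,8). |black|=3
Step 2: on WHITE (8,8): turn R to W, flip to black, move to (8,7). |black|=4
Step 3: on WHITE (8,7): turn R to N, flip to black, move to (7,7). |black|=5
Step 4: on WHITE (7,7): turn R to E, flip to black, move to (7,8). |black|=6
Step 5: on BLACK (7,8): turn L to N, flip to white, move to (6,8). |black|=5
Step 6: on WHITE (6,8): turn R to E, flip to black, move to (6,9). |black|=6
Step 7: on WHITE (6,9): turn R to S, flip to black, move to (7,9). |black|=7
Step 8: on WHITE (7,9): turn R to W, flip to black, move to (7,8). |black|=8
Step 9: on WHITE (7,8): turn R to N, flip to black, move to (6,8). |black|=9
Step 10: on BLACK (6,8): turn L to W, flip to white, move to (6,7). |black|=8
Step 11: on WHITE (6,7): turn R to N, flip to black, move to (5,7). |black|=9

Answer: 5 7 N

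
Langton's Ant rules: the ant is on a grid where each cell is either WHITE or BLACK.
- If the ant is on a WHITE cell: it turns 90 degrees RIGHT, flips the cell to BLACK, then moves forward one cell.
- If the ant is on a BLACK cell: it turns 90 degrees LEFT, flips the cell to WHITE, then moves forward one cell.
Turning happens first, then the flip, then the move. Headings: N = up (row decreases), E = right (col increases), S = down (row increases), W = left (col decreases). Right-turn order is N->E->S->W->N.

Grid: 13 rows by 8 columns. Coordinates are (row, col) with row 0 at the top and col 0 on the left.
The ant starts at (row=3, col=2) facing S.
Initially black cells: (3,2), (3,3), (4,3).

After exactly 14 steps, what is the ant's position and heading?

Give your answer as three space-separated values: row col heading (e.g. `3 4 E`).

Answer: 2 1 N

Derivation:
Step 1: on BLACK (3,2): turn L to E, flip to white, move to (3,3). |black|=2
Step 2: on BLACK (3,3): turn L to N, flip to white, move to (2,3). |black|=1
Step 3: on WHITE (2,3): turn R to E, flip to black, move to (2,4). |black|=2
Step 4: on WHITE (2,4): turn R to S, flip to black, move to (3,4). |black|=3
Step 5: on WHITE (3,4): turn R to W, flip to black, move to (3,3). |black|=4
Step 6: on WHITE (3,3): turn R to N, flip to black, move to (2,3). |black|=5
Step 7: on BLACK (2,3): turn L to W, flip to white, move to (2,2). |black|=4
Step 8: on WHITE (2,2): turn R to N, flip to black, move to (1,2). |black|=5
Step 9: on WHITE (1,2): turn R to E, flip to black, move to (1,3). |black|=6
Step 10: on WHITE (1,3): turn R to S, flip to black, move to (2,3). |black|=7
Step 11: on WHITE (2,3): turn R to W, flip to black, move to (2,2). |black|=8
Step 12: on BLACK (2,2): turn L to S, flip to white, move to (3,2). |black|=7
Step 13: on WHITE (3,2): turn R to W, flip to black, move to (3,1). |black|=8
Step 14: on WHITE (3,1): turn R to N, flip to black, move to (2,1). |black|=9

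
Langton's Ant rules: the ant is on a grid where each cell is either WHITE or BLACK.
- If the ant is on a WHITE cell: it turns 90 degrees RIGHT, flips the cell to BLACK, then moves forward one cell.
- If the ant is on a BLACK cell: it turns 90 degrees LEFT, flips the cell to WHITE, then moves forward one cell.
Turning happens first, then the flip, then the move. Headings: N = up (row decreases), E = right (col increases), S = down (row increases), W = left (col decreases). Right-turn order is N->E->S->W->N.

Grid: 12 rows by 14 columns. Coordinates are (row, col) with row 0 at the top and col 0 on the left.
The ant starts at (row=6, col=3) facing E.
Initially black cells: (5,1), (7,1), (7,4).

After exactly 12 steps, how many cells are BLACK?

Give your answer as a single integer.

Step 1: on WHITE (6,3): turn R to S, flip to black, move to (7,3). |black|=4
Step 2: on WHITE (7,3): turn R to W, flip to black, move to (7,2). |black|=5
Step 3: on WHITE (7,2): turn R to N, flip to black, move to (6,2). |black|=6
Step 4: on WHITE (6,2): turn R to E, flip to black, move to (6,3). |black|=7
Step 5: on BLACK (6,3): turn L to N, flip to white, move to (5,3). |black|=6
Step 6: on WHITE (5,3): turn R to E, flip to black, move to (5,4). |black|=7
Step 7: on WHITE (5,4): turn R to S, flip to black, move to (6,4). |black|=8
Step 8: on WHITE (6,4): turn R to W, flip to black, move to (6,3). |black|=9
Step 9: on WHITE (6,3): turn R to N, flip to black, move to (5,3). |black|=10
Step 10: on BLACK (5,3): turn L to W, flip to white, move to (5,2). |black|=9
Step 11: on WHITE (5,2): turn R to N, flip to black, move to (4,2). |black|=10
Step 12: on WHITE (4,2): turn R to E, flip to black, move to (4,3). |black|=11

Answer: 11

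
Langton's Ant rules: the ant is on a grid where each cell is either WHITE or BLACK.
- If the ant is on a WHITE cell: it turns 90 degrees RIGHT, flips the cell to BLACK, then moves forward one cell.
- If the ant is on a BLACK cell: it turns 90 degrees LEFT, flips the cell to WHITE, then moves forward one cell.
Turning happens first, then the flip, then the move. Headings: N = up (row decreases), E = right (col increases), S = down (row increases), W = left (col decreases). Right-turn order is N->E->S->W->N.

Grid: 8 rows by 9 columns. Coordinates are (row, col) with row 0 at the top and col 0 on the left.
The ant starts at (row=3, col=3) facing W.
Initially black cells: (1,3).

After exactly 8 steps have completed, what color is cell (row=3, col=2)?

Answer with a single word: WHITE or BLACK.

Answer: BLACK

Derivation:
Step 1: on WHITE (3,3): turn R to N, flip to black, move to (2,3). |black|=2
Step 2: on WHITE (2,3): turn R to E, flip to black, move to (2,4). |black|=3
Step 3: on WHITE (2,4): turn R to S, flip to black, move to (3,4). |black|=4
Step 4: on WHITE (3,4): turn R to W, flip to black, move to (3,3). |black|=5
Step 5: on BLACK (3,3): turn L to S, flip to white, move to (4,3). |black|=4
Step 6: on WHITE (4,3): turn R to W, flip to black, move to (4,2). |black|=5
Step 7: on WHITE (4,2): turn R to N, flip to black, move to (3,2). |black|=6
Step 8: on WHITE (3,2): turn R to E, flip to black, move to (3,3). |black|=7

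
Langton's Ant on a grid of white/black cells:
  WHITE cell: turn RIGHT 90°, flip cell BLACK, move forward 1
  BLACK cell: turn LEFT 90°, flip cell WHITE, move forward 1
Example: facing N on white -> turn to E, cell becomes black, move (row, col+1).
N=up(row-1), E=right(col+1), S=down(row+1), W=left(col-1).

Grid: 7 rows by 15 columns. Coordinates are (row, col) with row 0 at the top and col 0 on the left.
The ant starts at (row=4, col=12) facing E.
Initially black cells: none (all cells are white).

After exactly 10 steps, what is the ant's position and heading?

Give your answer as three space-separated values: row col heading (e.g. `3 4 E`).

Step 1: on WHITE (4,12): turn R to S, flip to black, move to (5,12). |black|=1
Step 2: on WHITE (5,12): turn R to W, flip to black, move to (5,11). |black|=2
Step 3: on WHITE (5,11): turn R to N, flip to black, move to (4,11). |black|=3
Step 4: on WHITE (4,11): turn R to E, flip to black, move to (4,12). |black|=4
Step 5: on BLACK (4,12): turn L to N, flip to white, move to (3,12). |black|=3
Step 6: on WHITE (3,12): turn R to E, flip to black, move to (3,13). |black|=4
Step 7: on WHITE (3,13): turn R to S, flip to black, move to (4,13). |black|=5
Step 8: on WHITE (4,13): turn R to W, flip to black, move to (4,12). |black|=6
Step 9: on WHITE (4,12): turn R to N, flip to black, move to (3,12). |black|=7
Step 10: on BLACK (3,12): turn L to W, flip to white, move to (3,11). |black|=6

Answer: 3 11 W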